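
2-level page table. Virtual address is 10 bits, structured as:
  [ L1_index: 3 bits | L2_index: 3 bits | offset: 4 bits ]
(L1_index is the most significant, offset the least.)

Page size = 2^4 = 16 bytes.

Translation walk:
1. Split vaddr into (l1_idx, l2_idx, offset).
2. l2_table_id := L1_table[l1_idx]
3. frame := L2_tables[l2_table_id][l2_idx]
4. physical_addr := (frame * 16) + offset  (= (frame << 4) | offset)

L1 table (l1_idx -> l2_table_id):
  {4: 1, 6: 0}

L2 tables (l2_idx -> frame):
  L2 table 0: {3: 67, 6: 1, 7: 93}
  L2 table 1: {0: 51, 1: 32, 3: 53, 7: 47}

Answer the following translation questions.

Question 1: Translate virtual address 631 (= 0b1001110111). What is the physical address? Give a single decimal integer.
Answer: 759

Derivation:
vaddr = 631 = 0b1001110111
Split: l1_idx=4, l2_idx=7, offset=7
L1[4] = 1
L2[1][7] = 47
paddr = 47 * 16 + 7 = 759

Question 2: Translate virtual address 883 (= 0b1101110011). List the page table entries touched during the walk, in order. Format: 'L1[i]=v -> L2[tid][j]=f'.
Answer: L1[6]=0 -> L2[0][7]=93

Derivation:
vaddr = 883 = 0b1101110011
Split: l1_idx=6, l2_idx=7, offset=3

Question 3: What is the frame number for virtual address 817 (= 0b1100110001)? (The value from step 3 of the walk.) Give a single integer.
vaddr = 817: l1_idx=6, l2_idx=3
L1[6] = 0; L2[0][3] = 67

Answer: 67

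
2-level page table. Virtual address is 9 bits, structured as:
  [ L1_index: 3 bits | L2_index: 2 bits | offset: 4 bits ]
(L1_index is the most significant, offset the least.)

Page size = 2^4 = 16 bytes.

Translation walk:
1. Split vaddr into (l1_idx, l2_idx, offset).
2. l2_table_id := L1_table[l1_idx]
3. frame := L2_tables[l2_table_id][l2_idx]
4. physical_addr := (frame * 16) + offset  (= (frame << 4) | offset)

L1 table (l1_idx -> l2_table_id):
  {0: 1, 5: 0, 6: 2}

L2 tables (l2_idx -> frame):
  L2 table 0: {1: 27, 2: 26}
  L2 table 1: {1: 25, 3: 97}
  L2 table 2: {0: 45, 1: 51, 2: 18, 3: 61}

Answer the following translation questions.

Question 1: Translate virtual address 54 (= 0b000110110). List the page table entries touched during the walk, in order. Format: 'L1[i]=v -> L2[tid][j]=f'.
vaddr = 54 = 0b000110110
Split: l1_idx=0, l2_idx=3, offset=6

Answer: L1[0]=1 -> L2[1][3]=97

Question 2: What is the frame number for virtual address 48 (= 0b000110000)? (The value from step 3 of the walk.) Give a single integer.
Answer: 97

Derivation:
vaddr = 48: l1_idx=0, l2_idx=3
L1[0] = 1; L2[1][3] = 97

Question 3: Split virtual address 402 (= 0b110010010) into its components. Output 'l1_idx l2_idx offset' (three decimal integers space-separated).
vaddr = 402 = 0b110010010
  top 3 bits -> l1_idx = 6
  next 2 bits -> l2_idx = 1
  bottom 4 bits -> offset = 2

Answer: 6 1 2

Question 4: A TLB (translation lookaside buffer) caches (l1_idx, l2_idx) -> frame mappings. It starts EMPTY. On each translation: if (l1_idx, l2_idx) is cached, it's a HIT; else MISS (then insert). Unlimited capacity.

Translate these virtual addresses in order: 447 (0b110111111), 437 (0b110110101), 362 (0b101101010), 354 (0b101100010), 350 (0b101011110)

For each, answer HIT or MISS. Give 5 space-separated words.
vaddr=447: (6,3) not in TLB -> MISS, insert
vaddr=437: (6,3) in TLB -> HIT
vaddr=362: (5,2) not in TLB -> MISS, insert
vaddr=354: (5,2) in TLB -> HIT
vaddr=350: (5,1) not in TLB -> MISS, insert

Answer: MISS HIT MISS HIT MISS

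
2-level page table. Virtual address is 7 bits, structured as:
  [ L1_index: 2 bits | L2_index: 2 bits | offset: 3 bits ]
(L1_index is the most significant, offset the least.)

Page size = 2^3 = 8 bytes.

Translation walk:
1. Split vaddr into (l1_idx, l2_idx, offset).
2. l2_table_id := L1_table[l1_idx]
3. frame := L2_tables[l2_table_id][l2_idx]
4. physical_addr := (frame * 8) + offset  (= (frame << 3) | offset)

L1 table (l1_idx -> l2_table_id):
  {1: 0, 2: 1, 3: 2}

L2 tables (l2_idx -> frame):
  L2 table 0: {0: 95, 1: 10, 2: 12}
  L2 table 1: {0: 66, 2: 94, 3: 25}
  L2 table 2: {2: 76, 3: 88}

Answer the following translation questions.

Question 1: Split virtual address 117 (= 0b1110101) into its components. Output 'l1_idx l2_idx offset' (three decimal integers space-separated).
Answer: 3 2 5

Derivation:
vaddr = 117 = 0b1110101
  top 2 bits -> l1_idx = 3
  next 2 bits -> l2_idx = 2
  bottom 3 bits -> offset = 5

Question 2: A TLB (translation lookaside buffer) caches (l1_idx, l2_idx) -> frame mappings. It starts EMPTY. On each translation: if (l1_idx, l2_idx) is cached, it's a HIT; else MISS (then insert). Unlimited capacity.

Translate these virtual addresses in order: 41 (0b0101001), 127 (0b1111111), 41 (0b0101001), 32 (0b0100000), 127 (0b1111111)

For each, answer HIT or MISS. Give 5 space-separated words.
vaddr=41: (1,1) not in TLB -> MISS, insert
vaddr=127: (3,3) not in TLB -> MISS, insert
vaddr=41: (1,1) in TLB -> HIT
vaddr=32: (1,0) not in TLB -> MISS, insert
vaddr=127: (3,3) in TLB -> HIT

Answer: MISS MISS HIT MISS HIT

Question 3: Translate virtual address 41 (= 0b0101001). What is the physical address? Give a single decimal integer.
vaddr = 41 = 0b0101001
Split: l1_idx=1, l2_idx=1, offset=1
L1[1] = 0
L2[0][1] = 10
paddr = 10 * 8 + 1 = 81

Answer: 81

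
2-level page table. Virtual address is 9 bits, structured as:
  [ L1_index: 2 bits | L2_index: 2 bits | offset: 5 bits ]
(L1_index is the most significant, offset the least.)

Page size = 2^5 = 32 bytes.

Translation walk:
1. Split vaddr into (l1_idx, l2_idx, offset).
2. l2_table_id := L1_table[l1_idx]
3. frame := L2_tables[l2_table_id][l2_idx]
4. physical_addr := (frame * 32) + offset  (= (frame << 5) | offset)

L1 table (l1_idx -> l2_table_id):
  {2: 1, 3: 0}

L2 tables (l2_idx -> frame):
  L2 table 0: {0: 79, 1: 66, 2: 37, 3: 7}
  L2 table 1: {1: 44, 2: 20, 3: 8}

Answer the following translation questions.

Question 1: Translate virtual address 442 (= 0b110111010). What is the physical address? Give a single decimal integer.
Answer: 2138

Derivation:
vaddr = 442 = 0b110111010
Split: l1_idx=3, l2_idx=1, offset=26
L1[3] = 0
L2[0][1] = 66
paddr = 66 * 32 + 26 = 2138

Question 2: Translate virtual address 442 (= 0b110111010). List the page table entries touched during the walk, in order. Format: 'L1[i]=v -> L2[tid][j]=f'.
Answer: L1[3]=0 -> L2[0][1]=66

Derivation:
vaddr = 442 = 0b110111010
Split: l1_idx=3, l2_idx=1, offset=26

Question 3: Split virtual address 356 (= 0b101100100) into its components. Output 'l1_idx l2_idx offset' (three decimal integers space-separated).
Answer: 2 3 4

Derivation:
vaddr = 356 = 0b101100100
  top 2 bits -> l1_idx = 2
  next 2 bits -> l2_idx = 3
  bottom 5 bits -> offset = 4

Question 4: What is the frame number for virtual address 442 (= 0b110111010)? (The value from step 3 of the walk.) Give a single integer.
vaddr = 442: l1_idx=3, l2_idx=1
L1[3] = 0; L2[0][1] = 66

Answer: 66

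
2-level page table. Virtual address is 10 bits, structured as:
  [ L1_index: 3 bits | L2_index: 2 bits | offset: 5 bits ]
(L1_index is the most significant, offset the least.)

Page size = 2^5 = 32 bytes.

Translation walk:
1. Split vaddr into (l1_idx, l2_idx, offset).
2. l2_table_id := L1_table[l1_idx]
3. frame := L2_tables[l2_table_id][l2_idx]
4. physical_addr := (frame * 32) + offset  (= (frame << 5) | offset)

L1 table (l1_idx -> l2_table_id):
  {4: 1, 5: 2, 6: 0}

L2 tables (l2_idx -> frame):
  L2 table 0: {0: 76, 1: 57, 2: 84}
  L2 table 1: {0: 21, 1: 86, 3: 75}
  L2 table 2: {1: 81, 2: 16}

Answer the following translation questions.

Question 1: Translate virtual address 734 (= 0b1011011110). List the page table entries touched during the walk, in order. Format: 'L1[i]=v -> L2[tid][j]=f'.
Answer: L1[5]=2 -> L2[2][2]=16

Derivation:
vaddr = 734 = 0b1011011110
Split: l1_idx=5, l2_idx=2, offset=30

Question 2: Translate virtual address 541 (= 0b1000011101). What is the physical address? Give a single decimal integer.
vaddr = 541 = 0b1000011101
Split: l1_idx=4, l2_idx=0, offset=29
L1[4] = 1
L2[1][0] = 21
paddr = 21 * 32 + 29 = 701

Answer: 701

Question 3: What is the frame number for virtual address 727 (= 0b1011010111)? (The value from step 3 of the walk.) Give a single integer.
Answer: 16

Derivation:
vaddr = 727: l1_idx=5, l2_idx=2
L1[5] = 2; L2[2][2] = 16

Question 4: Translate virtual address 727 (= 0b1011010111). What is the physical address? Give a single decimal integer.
Answer: 535

Derivation:
vaddr = 727 = 0b1011010111
Split: l1_idx=5, l2_idx=2, offset=23
L1[5] = 2
L2[2][2] = 16
paddr = 16 * 32 + 23 = 535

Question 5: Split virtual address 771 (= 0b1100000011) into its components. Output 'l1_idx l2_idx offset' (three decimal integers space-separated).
Answer: 6 0 3

Derivation:
vaddr = 771 = 0b1100000011
  top 3 bits -> l1_idx = 6
  next 2 bits -> l2_idx = 0
  bottom 5 bits -> offset = 3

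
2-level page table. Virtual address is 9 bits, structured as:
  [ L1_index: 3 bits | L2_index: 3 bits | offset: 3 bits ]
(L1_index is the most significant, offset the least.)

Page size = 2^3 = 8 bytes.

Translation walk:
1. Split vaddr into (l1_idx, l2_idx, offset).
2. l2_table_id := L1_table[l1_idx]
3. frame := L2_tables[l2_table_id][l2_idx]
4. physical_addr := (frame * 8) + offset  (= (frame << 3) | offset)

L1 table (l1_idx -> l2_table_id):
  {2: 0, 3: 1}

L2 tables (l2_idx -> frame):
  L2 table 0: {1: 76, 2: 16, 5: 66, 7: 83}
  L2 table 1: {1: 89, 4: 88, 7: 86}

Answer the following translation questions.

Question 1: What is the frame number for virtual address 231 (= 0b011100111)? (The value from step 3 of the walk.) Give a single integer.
vaddr = 231: l1_idx=3, l2_idx=4
L1[3] = 1; L2[1][4] = 88

Answer: 88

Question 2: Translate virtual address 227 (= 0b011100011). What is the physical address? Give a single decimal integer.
vaddr = 227 = 0b011100011
Split: l1_idx=3, l2_idx=4, offset=3
L1[3] = 1
L2[1][4] = 88
paddr = 88 * 8 + 3 = 707

Answer: 707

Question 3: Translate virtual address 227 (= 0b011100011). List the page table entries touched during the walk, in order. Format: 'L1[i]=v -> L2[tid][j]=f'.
vaddr = 227 = 0b011100011
Split: l1_idx=3, l2_idx=4, offset=3

Answer: L1[3]=1 -> L2[1][4]=88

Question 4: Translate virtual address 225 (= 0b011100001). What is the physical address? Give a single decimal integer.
vaddr = 225 = 0b011100001
Split: l1_idx=3, l2_idx=4, offset=1
L1[3] = 1
L2[1][4] = 88
paddr = 88 * 8 + 1 = 705

Answer: 705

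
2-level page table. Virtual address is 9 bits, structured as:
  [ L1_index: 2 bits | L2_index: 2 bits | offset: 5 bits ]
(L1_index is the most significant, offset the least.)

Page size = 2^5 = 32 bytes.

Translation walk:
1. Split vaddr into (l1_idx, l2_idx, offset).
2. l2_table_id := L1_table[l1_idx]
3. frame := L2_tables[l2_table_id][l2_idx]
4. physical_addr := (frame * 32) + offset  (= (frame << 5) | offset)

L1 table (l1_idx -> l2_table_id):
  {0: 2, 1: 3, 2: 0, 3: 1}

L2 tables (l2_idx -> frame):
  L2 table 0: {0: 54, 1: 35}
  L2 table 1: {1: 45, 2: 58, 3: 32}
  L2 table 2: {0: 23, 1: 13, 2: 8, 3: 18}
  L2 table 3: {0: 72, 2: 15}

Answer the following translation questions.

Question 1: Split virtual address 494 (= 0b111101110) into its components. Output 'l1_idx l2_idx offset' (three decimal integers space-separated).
vaddr = 494 = 0b111101110
  top 2 bits -> l1_idx = 3
  next 2 bits -> l2_idx = 3
  bottom 5 bits -> offset = 14

Answer: 3 3 14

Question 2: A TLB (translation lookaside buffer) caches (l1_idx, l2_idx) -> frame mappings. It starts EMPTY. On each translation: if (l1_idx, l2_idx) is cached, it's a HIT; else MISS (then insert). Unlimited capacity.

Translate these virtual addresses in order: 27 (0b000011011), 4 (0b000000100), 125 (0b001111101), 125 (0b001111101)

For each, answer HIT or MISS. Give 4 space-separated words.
vaddr=27: (0,0) not in TLB -> MISS, insert
vaddr=4: (0,0) in TLB -> HIT
vaddr=125: (0,3) not in TLB -> MISS, insert
vaddr=125: (0,3) in TLB -> HIT

Answer: MISS HIT MISS HIT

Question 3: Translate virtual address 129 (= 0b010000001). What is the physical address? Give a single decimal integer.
Answer: 2305

Derivation:
vaddr = 129 = 0b010000001
Split: l1_idx=1, l2_idx=0, offset=1
L1[1] = 3
L2[3][0] = 72
paddr = 72 * 32 + 1 = 2305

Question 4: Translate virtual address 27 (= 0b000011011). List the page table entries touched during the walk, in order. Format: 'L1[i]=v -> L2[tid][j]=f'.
vaddr = 27 = 0b000011011
Split: l1_idx=0, l2_idx=0, offset=27

Answer: L1[0]=2 -> L2[2][0]=23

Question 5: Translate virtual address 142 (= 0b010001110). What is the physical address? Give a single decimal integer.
Answer: 2318

Derivation:
vaddr = 142 = 0b010001110
Split: l1_idx=1, l2_idx=0, offset=14
L1[1] = 3
L2[3][0] = 72
paddr = 72 * 32 + 14 = 2318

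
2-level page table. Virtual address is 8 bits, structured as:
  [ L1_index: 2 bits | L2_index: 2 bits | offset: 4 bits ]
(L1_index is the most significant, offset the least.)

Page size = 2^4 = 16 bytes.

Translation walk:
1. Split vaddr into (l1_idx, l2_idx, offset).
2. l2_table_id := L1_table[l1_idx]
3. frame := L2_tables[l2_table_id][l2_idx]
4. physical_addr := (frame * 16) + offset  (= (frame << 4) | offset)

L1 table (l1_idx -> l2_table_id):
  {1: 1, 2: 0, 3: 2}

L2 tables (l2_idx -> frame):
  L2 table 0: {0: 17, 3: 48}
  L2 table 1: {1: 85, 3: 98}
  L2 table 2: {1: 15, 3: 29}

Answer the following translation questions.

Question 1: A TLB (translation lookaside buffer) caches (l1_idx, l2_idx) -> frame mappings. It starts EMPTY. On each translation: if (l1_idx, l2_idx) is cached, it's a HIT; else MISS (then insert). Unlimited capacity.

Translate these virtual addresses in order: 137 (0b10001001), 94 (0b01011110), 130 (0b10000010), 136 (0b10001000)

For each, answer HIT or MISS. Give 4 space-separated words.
Answer: MISS MISS HIT HIT

Derivation:
vaddr=137: (2,0) not in TLB -> MISS, insert
vaddr=94: (1,1) not in TLB -> MISS, insert
vaddr=130: (2,0) in TLB -> HIT
vaddr=136: (2,0) in TLB -> HIT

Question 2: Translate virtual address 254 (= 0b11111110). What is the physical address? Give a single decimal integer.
Answer: 478

Derivation:
vaddr = 254 = 0b11111110
Split: l1_idx=3, l2_idx=3, offset=14
L1[3] = 2
L2[2][3] = 29
paddr = 29 * 16 + 14 = 478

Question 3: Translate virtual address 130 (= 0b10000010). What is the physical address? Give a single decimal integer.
vaddr = 130 = 0b10000010
Split: l1_idx=2, l2_idx=0, offset=2
L1[2] = 0
L2[0][0] = 17
paddr = 17 * 16 + 2 = 274

Answer: 274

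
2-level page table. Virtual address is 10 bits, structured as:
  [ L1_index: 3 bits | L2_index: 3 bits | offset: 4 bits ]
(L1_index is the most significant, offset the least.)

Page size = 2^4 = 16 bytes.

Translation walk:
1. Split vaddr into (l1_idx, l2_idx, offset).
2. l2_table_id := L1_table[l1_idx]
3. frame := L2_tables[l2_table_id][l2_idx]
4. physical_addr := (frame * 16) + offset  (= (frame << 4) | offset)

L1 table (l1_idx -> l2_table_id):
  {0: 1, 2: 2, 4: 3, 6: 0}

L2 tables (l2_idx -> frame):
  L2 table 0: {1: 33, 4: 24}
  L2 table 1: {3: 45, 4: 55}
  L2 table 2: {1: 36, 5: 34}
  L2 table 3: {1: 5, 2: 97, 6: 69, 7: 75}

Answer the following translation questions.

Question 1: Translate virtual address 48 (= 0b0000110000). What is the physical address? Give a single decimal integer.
Answer: 720

Derivation:
vaddr = 48 = 0b0000110000
Split: l1_idx=0, l2_idx=3, offset=0
L1[0] = 1
L2[1][3] = 45
paddr = 45 * 16 + 0 = 720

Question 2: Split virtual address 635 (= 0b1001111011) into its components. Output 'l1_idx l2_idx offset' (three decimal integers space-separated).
vaddr = 635 = 0b1001111011
  top 3 bits -> l1_idx = 4
  next 3 bits -> l2_idx = 7
  bottom 4 bits -> offset = 11

Answer: 4 7 11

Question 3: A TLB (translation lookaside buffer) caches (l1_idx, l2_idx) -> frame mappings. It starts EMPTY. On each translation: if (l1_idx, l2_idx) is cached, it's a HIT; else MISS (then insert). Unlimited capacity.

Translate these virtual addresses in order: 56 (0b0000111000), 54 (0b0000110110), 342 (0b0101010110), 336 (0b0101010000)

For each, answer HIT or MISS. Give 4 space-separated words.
Answer: MISS HIT MISS HIT

Derivation:
vaddr=56: (0,3) not in TLB -> MISS, insert
vaddr=54: (0,3) in TLB -> HIT
vaddr=342: (2,5) not in TLB -> MISS, insert
vaddr=336: (2,5) in TLB -> HIT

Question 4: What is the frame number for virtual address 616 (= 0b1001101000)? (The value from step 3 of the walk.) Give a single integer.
Answer: 69

Derivation:
vaddr = 616: l1_idx=4, l2_idx=6
L1[4] = 3; L2[3][6] = 69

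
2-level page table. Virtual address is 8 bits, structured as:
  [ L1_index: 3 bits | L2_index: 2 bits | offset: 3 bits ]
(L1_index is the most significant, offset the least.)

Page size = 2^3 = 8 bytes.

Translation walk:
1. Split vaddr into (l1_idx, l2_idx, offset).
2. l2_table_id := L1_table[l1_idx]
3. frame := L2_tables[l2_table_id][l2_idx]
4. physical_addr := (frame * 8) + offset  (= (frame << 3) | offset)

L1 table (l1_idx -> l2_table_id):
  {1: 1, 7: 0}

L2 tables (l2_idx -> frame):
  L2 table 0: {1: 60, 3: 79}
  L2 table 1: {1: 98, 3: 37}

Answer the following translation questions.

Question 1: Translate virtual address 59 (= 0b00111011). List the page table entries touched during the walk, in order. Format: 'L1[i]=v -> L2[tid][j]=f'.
Answer: L1[1]=1 -> L2[1][3]=37

Derivation:
vaddr = 59 = 0b00111011
Split: l1_idx=1, l2_idx=3, offset=3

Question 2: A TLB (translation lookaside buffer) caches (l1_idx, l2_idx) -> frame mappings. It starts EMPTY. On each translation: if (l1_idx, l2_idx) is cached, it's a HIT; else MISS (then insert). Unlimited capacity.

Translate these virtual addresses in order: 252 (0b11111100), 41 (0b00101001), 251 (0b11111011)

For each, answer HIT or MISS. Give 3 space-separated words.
Answer: MISS MISS HIT

Derivation:
vaddr=252: (7,3) not in TLB -> MISS, insert
vaddr=41: (1,1) not in TLB -> MISS, insert
vaddr=251: (7,3) in TLB -> HIT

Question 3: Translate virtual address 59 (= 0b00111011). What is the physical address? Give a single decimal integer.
vaddr = 59 = 0b00111011
Split: l1_idx=1, l2_idx=3, offset=3
L1[1] = 1
L2[1][3] = 37
paddr = 37 * 8 + 3 = 299

Answer: 299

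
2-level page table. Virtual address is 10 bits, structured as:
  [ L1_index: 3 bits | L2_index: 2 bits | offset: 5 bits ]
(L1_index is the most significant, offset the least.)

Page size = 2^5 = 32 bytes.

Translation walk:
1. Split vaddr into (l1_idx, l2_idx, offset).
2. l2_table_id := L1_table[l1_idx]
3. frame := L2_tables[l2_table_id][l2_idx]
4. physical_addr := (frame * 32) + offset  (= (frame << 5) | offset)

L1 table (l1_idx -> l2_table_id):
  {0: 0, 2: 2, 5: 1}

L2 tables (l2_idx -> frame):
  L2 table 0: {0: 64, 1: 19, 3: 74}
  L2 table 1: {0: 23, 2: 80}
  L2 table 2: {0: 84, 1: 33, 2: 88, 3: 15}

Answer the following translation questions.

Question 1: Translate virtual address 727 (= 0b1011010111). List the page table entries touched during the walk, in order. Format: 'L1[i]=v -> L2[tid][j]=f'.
vaddr = 727 = 0b1011010111
Split: l1_idx=5, l2_idx=2, offset=23

Answer: L1[5]=1 -> L2[1][2]=80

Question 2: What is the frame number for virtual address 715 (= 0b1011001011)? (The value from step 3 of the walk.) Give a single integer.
Answer: 80

Derivation:
vaddr = 715: l1_idx=5, l2_idx=2
L1[5] = 1; L2[1][2] = 80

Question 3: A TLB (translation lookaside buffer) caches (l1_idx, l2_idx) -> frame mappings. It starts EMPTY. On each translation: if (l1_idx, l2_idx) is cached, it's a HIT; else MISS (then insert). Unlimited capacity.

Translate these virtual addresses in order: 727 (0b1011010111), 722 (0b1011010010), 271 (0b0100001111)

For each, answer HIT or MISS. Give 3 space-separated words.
vaddr=727: (5,2) not in TLB -> MISS, insert
vaddr=722: (5,2) in TLB -> HIT
vaddr=271: (2,0) not in TLB -> MISS, insert

Answer: MISS HIT MISS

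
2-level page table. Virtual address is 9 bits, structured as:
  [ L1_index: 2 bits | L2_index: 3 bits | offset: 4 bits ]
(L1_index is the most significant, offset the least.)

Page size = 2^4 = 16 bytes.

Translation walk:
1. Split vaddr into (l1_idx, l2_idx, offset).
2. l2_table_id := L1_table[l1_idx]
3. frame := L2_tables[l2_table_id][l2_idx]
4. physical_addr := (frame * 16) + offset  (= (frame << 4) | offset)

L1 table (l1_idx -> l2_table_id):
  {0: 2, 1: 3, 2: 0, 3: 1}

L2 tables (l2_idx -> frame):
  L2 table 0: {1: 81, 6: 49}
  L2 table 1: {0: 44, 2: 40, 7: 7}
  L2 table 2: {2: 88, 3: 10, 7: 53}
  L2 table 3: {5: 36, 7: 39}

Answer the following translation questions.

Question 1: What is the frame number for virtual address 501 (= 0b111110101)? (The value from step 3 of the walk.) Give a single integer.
Answer: 7

Derivation:
vaddr = 501: l1_idx=3, l2_idx=7
L1[3] = 1; L2[1][7] = 7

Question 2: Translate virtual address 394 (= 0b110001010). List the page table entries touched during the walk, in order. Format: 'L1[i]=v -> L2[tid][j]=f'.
vaddr = 394 = 0b110001010
Split: l1_idx=3, l2_idx=0, offset=10

Answer: L1[3]=1 -> L2[1][0]=44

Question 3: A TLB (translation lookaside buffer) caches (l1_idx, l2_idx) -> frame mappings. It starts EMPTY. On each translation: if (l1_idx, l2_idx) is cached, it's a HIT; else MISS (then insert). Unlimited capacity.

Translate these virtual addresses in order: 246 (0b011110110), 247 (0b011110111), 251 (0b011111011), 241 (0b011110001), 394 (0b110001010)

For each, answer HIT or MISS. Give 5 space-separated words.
vaddr=246: (1,7) not in TLB -> MISS, insert
vaddr=247: (1,7) in TLB -> HIT
vaddr=251: (1,7) in TLB -> HIT
vaddr=241: (1,7) in TLB -> HIT
vaddr=394: (3,0) not in TLB -> MISS, insert

Answer: MISS HIT HIT HIT MISS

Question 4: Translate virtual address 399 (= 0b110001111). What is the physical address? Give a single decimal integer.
vaddr = 399 = 0b110001111
Split: l1_idx=3, l2_idx=0, offset=15
L1[3] = 1
L2[1][0] = 44
paddr = 44 * 16 + 15 = 719

Answer: 719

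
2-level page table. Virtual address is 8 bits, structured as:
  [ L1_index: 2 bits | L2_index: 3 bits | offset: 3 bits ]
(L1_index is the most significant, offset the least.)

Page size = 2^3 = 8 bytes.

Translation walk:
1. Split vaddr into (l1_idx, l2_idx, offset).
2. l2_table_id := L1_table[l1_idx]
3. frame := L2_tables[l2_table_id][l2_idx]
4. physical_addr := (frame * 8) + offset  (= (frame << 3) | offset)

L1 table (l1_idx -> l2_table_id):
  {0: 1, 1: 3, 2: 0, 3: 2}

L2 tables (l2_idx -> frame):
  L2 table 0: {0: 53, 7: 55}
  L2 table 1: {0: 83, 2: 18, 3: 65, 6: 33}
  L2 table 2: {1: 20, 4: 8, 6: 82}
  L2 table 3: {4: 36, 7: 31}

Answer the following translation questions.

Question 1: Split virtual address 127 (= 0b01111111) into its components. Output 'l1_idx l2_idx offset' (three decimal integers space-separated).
vaddr = 127 = 0b01111111
  top 2 bits -> l1_idx = 1
  next 3 bits -> l2_idx = 7
  bottom 3 bits -> offset = 7

Answer: 1 7 7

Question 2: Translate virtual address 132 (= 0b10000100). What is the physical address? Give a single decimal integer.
vaddr = 132 = 0b10000100
Split: l1_idx=2, l2_idx=0, offset=4
L1[2] = 0
L2[0][0] = 53
paddr = 53 * 8 + 4 = 428

Answer: 428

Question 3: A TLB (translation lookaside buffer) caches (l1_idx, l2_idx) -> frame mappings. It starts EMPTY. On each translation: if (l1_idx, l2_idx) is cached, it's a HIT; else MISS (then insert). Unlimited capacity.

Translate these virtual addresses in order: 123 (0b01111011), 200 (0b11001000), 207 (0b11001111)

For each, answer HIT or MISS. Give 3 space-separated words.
Answer: MISS MISS HIT

Derivation:
vaddr=123: (1,7) not in TLB -> MISS, insert
vaddr=200: (3,1) not in TLB -> MISS, insert
vaddr=207: (3,1) in TLB -> HIT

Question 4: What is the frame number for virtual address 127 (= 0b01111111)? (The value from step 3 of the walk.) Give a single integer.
vaddr = 127: l1_idx=1, l2_idx=7
L1[1] = 3; L2[3][7] = 31

Answer: 31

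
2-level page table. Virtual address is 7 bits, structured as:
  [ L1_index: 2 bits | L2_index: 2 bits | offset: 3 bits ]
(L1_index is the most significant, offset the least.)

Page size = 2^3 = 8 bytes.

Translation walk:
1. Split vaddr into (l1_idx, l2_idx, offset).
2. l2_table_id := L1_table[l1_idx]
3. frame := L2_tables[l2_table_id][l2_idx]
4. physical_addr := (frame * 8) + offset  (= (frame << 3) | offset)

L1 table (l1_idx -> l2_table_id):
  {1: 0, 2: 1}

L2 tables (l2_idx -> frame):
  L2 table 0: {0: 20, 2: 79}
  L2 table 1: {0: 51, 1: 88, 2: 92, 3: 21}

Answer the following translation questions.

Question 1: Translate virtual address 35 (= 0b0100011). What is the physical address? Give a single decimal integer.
vaddr = 35 = 0b0100011
Split: l1_idx=1, l2_idx=0, offset=3
L1[1] = 0
L2[0][0] = 20
paddr = 20 * 8 + 3 = 163

Answer: 163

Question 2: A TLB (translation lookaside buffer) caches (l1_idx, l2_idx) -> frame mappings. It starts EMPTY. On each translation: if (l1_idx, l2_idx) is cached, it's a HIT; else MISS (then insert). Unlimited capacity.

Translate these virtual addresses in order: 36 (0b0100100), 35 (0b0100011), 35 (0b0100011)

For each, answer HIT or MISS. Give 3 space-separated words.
vaddr=36: (1,0) not in TLB -> MISS, insert
vaddr=35: (1,0) in TLB -> HIT
vaddr=35: (1,0) in TLB -> HIT

Answer: MISS HIT HIT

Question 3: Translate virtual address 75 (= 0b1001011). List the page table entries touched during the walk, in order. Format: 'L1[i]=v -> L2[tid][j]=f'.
Answer: L1[2]=1 -> L2[1][1]=88

Derivation:
vaddr = 75 = 0b1001011
Split: l1_idx=2, l2_idx=1, offset=3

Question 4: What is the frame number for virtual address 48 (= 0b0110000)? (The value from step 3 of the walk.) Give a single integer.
Answer: 79

Derivation:
vaddr = 48: l1_idx=1, l2_idx=2
L1[1] = 0; L2[0][2] = 79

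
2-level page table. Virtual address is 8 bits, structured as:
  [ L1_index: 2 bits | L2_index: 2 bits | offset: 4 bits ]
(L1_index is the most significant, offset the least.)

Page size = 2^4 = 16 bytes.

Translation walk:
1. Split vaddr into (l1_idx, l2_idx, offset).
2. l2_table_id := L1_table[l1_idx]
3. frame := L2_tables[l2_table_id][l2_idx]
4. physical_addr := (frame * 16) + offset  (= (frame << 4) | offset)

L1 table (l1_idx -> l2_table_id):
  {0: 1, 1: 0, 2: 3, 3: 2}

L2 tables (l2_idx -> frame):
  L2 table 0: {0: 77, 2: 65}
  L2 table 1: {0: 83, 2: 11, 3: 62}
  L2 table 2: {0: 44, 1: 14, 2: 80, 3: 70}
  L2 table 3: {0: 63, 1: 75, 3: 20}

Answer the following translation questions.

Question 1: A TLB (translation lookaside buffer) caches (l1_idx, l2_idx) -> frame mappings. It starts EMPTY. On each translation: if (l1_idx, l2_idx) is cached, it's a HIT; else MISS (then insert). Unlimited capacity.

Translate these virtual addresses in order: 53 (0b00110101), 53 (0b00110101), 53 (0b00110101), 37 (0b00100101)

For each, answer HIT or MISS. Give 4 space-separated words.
vaddr=53: (0,3) not in TLB -> MISS, insert
vaddr=53: (0,3) in TLB -> HIT
vaddr=53: (0,3) in TLB -> HIT
vaddr=37: (0,2) not in TLB -> MISS, insert

Answer: MISS HIT HIT MISS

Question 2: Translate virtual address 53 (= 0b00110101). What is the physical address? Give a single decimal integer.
Answer: 997

Derivation:
vaddr = 53 = 0b00110101
Split: l1_idx=0, l2_idx=3, offset=5
L1[0] = 1
L2[1][3] = 62
paddr = 62 * 16 + 5 = 997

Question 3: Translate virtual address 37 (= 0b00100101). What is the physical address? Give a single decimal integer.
Answer: 181

Derivation:
vaddr = 37 = 0b00100101
Split: l1_idx=0, l2_idx=2, offset=5
L1[0] = 1
L2[1][2] = 11
paddr = 11 * 16 + 5 = 181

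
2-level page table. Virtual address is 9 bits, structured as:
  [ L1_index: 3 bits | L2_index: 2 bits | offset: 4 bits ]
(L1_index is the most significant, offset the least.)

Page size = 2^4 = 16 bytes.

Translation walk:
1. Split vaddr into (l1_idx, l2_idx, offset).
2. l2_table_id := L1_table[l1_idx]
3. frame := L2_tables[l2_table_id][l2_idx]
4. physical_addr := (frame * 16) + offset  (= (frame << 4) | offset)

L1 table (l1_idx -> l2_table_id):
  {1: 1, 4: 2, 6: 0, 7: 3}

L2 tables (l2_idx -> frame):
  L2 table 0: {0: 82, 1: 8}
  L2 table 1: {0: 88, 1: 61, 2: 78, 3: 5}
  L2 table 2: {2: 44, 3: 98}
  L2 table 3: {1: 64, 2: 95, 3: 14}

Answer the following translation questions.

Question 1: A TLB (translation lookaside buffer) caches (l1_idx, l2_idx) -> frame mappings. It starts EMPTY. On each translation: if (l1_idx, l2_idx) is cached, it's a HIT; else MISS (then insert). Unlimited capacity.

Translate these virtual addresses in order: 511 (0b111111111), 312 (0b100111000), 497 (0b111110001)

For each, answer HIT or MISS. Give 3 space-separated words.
vaddr=511: (7,3) not in TLB -> MISS, insert
vaddr=312: (4,3) not in TLB -> MISS, insert
vaddr=497: (7,3) in TLB -> HIT

Answer: MISS MISS HIT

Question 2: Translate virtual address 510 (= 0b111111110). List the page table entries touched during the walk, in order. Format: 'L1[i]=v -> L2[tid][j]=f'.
vaddr = 510 = 0b111111110
Split: l1_idx=7, l2_idx=3, offset=14

Answer: L1[7]=3 -> L2[3][3]=14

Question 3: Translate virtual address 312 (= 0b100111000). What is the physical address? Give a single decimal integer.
Answer: 1576

Derivation:
vaddr = 312 = 0b100111000
Split: l1_idx=4, l2_idx=3, offset=8
L1[4] = 2
L2[2][3] = 98
paddr = 98 * 16 + 8 = 1576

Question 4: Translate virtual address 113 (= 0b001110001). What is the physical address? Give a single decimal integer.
Answer: 81

Derivation:
vaddr = 113 = 0b001110001
Split: l1_idx=1, l2_idx=3, offset=1
L1[1] = 1
L2[1][3] = 5
paddr = 5 * 16 + 1 = 81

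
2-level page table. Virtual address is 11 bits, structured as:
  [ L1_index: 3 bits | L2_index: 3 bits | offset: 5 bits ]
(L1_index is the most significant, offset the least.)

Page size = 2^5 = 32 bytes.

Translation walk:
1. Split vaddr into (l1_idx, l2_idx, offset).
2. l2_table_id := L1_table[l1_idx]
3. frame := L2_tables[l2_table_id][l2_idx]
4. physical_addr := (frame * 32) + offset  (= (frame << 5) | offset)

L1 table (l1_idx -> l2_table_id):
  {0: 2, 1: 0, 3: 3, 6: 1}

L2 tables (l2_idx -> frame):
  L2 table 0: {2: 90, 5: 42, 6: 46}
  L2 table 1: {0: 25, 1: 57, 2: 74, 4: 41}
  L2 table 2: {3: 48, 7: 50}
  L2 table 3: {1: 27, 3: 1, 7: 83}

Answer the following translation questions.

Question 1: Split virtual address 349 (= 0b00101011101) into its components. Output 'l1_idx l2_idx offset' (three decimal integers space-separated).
Answer: 1 2 29

Derivation:
vaddr = 349 = 0b00101011101
  top 3 bits -> l1_idx = 1
  next 3 bits -> l2_idx = 2
  bottom 5 bits -> offset = 29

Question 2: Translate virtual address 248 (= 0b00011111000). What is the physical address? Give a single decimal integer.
vaddr = 248 = 0b00011111000
Split: l1_idx=0, l2_idx=7, offset=24
L1[0] = 2
L2[2][7] = 50
paddr = 50 * 32 + 24 = 1624

Answer: 1624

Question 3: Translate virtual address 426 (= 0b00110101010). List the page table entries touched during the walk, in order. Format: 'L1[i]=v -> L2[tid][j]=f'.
Answer: L1[1]=0 -> L2[0][5]=42

Derivation:
vaddr = 426 = 0b00110101010
Split: l1_idx=1, l2_idx=5, offset=10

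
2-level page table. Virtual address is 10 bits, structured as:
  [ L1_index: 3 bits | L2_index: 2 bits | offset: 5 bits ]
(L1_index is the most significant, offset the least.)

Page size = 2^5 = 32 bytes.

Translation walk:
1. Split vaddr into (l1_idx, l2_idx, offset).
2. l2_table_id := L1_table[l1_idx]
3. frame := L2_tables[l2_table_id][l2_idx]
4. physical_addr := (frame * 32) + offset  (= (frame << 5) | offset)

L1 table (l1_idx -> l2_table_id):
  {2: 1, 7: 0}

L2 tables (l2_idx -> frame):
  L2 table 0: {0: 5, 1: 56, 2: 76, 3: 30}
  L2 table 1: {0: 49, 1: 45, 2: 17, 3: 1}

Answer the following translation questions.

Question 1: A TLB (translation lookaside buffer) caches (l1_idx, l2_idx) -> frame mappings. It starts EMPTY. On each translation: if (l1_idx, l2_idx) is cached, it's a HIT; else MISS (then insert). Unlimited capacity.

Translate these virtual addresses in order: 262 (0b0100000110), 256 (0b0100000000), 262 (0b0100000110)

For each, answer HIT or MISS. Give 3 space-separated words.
Answer: MISS HIT HIT

Derivation:
vaddr=262: (2,0) not in TLB -> MISS, insert
vaddr=256: (2,0) in TLB -> HIT
vaddr=262: (2,0) in TLB -> HIT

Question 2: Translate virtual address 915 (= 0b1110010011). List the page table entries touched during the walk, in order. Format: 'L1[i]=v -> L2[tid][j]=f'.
Answer: L1[7]=0 -> L2[0][0]=5

Derivation:
vaddr = 915 = 0b1110010011
Split: l1_idx=7, l2_idx=0, offset=19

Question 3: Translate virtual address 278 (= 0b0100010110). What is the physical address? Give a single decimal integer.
vaddr = 278 = 0b0100010110
Split: l1_idx=2, l2_idx=0, offset=22
L1[2] = 1
L2[1][0] = 49
paddr = 49 * 32 + 22 = 1590

Answer: 1590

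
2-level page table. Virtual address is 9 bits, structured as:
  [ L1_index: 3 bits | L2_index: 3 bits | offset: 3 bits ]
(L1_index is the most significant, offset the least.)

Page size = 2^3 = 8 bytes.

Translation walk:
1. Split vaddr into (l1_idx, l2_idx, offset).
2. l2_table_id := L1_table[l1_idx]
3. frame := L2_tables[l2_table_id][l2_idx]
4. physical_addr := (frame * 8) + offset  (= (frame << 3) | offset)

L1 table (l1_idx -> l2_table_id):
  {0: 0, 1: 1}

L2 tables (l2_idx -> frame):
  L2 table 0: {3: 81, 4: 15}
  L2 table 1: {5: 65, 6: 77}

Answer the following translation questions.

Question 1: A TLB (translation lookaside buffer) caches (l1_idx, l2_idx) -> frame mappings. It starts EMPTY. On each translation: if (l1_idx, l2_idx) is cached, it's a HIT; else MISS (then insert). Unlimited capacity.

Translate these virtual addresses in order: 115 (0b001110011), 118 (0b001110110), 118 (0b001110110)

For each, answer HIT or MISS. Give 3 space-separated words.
Answer: MISS HIT HIT

Derivation:
vaddr=115: (1,6) not in TLB -> MISS, insert
vaddr=118: (1,6) in TLB -> HIT
vaddr=118: (1,6) in TLB -> HIT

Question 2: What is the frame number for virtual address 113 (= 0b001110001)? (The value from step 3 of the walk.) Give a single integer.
Answer: 77

Derivation:
vaddr = 113: l1_idx=1, l2_idx=6
L1[1] = 1; L2[1][6] = 77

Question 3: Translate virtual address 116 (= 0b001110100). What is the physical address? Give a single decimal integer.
vaddr = 116 = 0b001110100
Split: l1_idx=1, l2_idx=6, offset=4
L1[1] = 1
L2[1][6] = 77
paddr = 77 * 8 + 4 = 620

Answer: 620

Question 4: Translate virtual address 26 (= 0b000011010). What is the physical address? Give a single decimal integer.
vaddr = 26 = 0b000011010
Split: l1_idx=0, l2_idx=3, offset=2
L1[0] = 0
L2[0][3] = 81
paddr = 81 * 8 + 2 = 650

Answer: 650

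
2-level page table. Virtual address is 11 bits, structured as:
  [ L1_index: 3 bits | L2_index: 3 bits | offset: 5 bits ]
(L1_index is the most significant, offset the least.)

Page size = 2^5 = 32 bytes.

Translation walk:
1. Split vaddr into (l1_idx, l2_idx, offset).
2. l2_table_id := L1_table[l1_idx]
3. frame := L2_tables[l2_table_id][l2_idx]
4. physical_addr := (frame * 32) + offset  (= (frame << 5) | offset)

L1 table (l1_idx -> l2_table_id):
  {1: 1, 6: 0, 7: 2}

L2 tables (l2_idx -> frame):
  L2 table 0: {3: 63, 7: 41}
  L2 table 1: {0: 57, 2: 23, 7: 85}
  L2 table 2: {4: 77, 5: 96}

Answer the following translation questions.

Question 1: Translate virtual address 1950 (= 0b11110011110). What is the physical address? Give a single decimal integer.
vaddr = 1950 = 0b11110011110
Split: l1_idx=7, l2_idx=4, offset=30
L1[7] = 2
L2[2][4] = 77
paddr = 77 * 32 + 30 = 2494

Answer: 2494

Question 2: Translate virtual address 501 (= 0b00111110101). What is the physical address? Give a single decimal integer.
vaddr = 501 = 0b00111110101
Split: l1_idx=1, l2_idx=7, offset=21
L1[1] = 1
L2[1][7] = 85
paddr = 85 * 32 + 21 = 2741

Answer: 2741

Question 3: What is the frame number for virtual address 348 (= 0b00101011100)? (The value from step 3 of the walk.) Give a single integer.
vaddr = 348: l1_idx=1, l2_idx=2
L1[1] = 1; L2[1][2] = 23

Answer: 23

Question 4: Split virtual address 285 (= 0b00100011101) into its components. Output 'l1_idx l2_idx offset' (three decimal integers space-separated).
vaddr = 285 = 0b00100011101
  top 3 bits -> l1_idx = 1
  next 3 bits -> l2_idx = 0
  bottom 5 bits -> offset = 29

Answer: 1 0 29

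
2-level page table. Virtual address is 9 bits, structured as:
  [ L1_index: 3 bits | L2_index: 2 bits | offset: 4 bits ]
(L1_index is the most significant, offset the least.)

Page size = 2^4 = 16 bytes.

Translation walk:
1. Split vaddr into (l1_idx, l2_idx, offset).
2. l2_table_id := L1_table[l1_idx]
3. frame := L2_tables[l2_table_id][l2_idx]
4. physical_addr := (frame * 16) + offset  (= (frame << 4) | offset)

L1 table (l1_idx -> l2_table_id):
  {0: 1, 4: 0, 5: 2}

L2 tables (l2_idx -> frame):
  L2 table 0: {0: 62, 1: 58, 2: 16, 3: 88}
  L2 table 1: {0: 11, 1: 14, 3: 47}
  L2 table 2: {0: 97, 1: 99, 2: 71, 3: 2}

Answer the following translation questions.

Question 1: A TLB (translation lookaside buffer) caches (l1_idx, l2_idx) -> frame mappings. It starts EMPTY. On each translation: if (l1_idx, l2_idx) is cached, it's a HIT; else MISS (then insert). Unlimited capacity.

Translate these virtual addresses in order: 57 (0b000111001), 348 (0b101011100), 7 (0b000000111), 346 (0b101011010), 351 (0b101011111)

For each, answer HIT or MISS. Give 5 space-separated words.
Answer: MISS MISS MISS HIT HIT

Derivation:
vaddr=57: (0,3) not in TLB -> MISS, insert
vaddr=348: (5,1) not in TLB -> MISS, insert
vaddr=7: (0,0) not in TLB -> MISS, insert
vaddr=346: (5,1) in TLB -> HIT
vaddr=351: (5,1) in TLB -> HIT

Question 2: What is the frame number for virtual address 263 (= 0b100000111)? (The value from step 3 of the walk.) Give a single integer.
vaddr = 263: l1_idx=4, l2_idx=0
L1[4] = 0; L2[0][0] = 62

Answer: 62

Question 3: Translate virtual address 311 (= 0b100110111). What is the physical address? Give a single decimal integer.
vaddr = 311 = 0b100110111
Split: l1_idx=4, l2_idx=3, offset=7
L1[4] = 0
L2[0][3] = 88
paddr = 88 * 16 + 7 = 1415

Answer: 1415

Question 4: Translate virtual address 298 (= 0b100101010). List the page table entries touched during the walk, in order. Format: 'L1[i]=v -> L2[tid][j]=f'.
Answer: L1[4]=0 -> L2[0][2]=16

Derivation:
vaddr = 298 = 0b100101010
Split: l1_idx=4, l2_idx=2, offset=10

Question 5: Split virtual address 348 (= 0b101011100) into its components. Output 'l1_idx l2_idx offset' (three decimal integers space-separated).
vaddr = 348 = 0b101011100
  top 3 bits -> l1_idx = 5
  next 2 bits -> l2_idx = 1
  bottom 4 bits -> offset = 12

Answer: 5 1 12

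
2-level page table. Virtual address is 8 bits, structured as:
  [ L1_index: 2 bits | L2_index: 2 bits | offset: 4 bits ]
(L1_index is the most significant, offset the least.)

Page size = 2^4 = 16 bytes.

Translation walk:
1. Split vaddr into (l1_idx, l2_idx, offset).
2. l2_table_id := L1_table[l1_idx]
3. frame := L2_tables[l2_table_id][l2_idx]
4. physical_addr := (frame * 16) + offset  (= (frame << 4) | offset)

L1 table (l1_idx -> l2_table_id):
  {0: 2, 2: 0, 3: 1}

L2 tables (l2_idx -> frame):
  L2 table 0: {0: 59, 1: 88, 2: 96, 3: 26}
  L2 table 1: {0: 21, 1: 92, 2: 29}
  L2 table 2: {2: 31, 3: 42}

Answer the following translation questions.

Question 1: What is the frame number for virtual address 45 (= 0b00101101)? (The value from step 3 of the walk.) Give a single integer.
Answer: 31

Derivation:
vaddr = 45: l1_idx=0, l2_idx=2
L1[0] = 2; L2[2][2] = 31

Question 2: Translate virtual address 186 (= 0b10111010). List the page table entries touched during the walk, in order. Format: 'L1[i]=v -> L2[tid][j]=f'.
Answer: L1[2]=0 -> L2[0][3]=26

Derivation:
vaddr = 186 = 0b10111010
Split: l1_idx=2, l2_idx=3, offset=10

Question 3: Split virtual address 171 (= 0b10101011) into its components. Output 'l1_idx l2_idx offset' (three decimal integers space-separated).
Answer: 2 2 11

Derivation:
vaddr = 171 = 0b10101011
  top 2 bits -> l1_idx = 2
  next 2 bits -> l2_idx = 2
  bottom 4 bits -> offset = 11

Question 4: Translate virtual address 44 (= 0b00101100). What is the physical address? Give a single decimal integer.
Answer: 508

Derivation:
vaddr = 44 = 0b00101100
Split: l1_idx=0, l2_idx=2, offset=12
L1[0] = 2
L2[2][2] = 31
paddr = 31 * 16 + 12 = 508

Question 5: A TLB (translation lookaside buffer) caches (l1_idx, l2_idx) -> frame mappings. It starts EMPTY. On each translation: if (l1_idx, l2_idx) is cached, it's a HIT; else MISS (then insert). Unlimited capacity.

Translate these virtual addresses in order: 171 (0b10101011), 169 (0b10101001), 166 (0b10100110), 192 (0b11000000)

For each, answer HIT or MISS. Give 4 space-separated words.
Answer: MISS HIT HIT MISS

Derivation:
vaddr=171: (2,2) not in TLB -> MISS, insert
vaddr=169: (2,2) in TLB -> HIT
vaddr=166: (2,2) in TLB -> HIT
vaddr=192: (3,0) not in TLB -> MISS, insert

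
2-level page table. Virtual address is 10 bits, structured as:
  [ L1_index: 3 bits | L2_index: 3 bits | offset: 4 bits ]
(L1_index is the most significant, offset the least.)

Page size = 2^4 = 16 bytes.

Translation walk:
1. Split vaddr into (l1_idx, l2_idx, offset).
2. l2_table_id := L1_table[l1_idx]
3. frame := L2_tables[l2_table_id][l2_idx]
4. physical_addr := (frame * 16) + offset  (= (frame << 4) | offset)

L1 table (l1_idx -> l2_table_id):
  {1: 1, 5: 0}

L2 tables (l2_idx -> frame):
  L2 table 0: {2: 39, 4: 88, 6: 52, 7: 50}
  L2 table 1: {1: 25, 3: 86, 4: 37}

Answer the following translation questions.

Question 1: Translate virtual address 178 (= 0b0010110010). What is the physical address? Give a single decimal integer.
Answer: 1378

Derivation:
vaddr = 178 = 0b0010110010
Split: l1_idx=1, l2_idx=3, offset=2
L1[1] = 1
L2[1][3] = 86
paddr = 86 * 16 + 2 = 1378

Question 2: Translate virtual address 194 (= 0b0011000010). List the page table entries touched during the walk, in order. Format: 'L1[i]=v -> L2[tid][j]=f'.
Answer: L1[1]=1 -> L2[1][4]=37

Derivation:
vaddr = 194 = 0b0011000010
Split: l1_idx=1, l2_idx=4, offset=2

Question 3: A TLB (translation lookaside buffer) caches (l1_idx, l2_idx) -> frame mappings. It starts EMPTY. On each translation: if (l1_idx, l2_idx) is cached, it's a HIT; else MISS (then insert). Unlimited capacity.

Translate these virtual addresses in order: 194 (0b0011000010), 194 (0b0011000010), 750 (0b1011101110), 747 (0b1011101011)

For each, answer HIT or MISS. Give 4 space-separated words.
Answer: MISS HIT MISS HIT

Derivation:
vaddr=194: (1,4) not in TLB -> MISS, insert
vaddr=194: (1,4) in TLB -> HIT
vaddr=750: (5,6) not in TLB -> MISS, insert
vaddr=747: (5,6) in TLB -> HIT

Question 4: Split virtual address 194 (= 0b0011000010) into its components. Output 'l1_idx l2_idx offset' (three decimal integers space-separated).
Answer: 1 4 2

Derivation:
vaddr = 194 = 0b0011000010
  top 3 bits -> l1_idx = 1
  next 3 bits -> l2_idx = 4
  bottom 4 bits -> offset = 2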